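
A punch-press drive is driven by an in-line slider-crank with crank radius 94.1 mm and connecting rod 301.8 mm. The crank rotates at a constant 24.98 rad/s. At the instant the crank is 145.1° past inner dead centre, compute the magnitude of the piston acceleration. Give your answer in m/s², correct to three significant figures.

41.3

ω = 24.98 rad/s
x(θ) = r cosθ + √(L² − r² sin²θ); with ω constant, a = ω²·d²x/dθ².
d²x/dθ² = −r cosθ − r²(cos2θ)/√u − r⁴ sin²2θ/(4u^{3/2}),  u = L² − r² sin²θ = 0.0881846 m².
Substituting r = 0.0941 m, L = 0.3018 m, θ = 145.1°: d²x/dθ² = +0.066221 m.
a = ω²·d²x/dθ² = (24.98)²·(+0.066221) = +41.322 m/s²;  |a| = 41.322 m/s².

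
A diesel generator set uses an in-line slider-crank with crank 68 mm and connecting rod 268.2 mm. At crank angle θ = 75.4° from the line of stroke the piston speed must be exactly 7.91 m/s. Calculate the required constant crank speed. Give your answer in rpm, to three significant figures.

1080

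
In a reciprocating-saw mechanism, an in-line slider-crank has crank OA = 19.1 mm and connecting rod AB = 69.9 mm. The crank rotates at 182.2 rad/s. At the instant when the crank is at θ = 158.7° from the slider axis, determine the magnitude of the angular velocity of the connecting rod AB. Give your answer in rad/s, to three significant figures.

46.6

ω = 182.2 rad/s
The rod makes angle φ with the slider axis where L sinφ = r sinθ; differentiating, L cosφ·φ̇ = r ω cosθ.
L cosφ = √(L² − r² sin²θ) = 0.069555 m.
|ω_rod| = r ω |cosθ| / √(L² − r² sin²θ) = 0.0191·182.2·0.93169/0.069555 = 46.615 rad/s.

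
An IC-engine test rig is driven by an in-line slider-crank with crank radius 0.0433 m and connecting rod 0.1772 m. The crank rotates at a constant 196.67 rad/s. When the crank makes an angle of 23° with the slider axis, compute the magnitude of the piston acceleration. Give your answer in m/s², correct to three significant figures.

ω = 196.7 rad/s
x(θ) = r cosθ + √(L² − r² sin²θ); with ω constant, a = ω²·d²x/dθ².
d²x/dθ² = −r cosθ − r²(cos2θ)/√u − r⁴ sin²2θ/(4u^{3/2}),  u = L² − r² sin²θ = 0.0311136 m².
Substituting r = 0.0433 m, L = 0.1772 m, θ = 23°: d²x/dθ² = -0.047324 m.
a = ω²·d²x/dθ² = (196.7)²·(-0.047324) = -1830.5 m/s²;  |a| = 1830.5 m/s².

1830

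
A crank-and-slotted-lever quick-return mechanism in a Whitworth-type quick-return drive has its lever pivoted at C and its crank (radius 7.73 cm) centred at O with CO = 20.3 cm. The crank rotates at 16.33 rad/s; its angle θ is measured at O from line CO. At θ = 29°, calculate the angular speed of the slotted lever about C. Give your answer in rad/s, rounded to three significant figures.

4.31

ω = 16.33 rad/s
Crank pin A relative to C: A = (d + r cosθ, r sinθ); lever angle φ = atan2(r sinθ, d + r cosθ).
Differentiating tanφ: φ̇ = rω(d cosθ + r)/(d² + r² + 2dr cosθ).
d² + r² + 2dr cosθ = |CA|² = 0.0746332 m²;  d cosθ + r = +0.25485 m.
|ω_lever| = |0.0773·16.33·+0.25485| / 0.0746332 = 4.3104 rad/s.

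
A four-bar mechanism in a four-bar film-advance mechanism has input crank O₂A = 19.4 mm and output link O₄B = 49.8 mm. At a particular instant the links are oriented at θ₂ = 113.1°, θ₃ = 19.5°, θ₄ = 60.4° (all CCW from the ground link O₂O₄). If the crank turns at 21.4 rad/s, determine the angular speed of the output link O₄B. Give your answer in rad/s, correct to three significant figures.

ω₂ = 21.4 rad/s
Differentiating the loop-closure r₂e^{iθ₂}+r₃e^{iθ₃}=r₁+r₄e^{iθ₄} gives r₂ω₂e^{iθ₂}+r₃ω₃e^{iθ₃}=r₄ω₄e^{iθ₄}.
Eliminating the other unknown: ω₄ = r₂ω₂ sin(θ₂−θ₃) / [r₄ sin(θ₄−θ₃)].
Numerator sine = +0.99803; denominator sine = +0.65474.
Result = 0.0194·21.4·(+0.99803) / (0.0498·(+0.65474)) = +12.707 rad/s; magnitude 12.707 rad/s.

12.7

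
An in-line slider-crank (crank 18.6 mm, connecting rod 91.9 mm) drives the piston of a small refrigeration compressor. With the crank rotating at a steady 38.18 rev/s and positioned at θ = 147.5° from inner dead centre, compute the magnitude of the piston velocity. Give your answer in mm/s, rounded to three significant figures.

1990

ω = 2π·38.2 = 239.9 rad/s
For an in-line slider-crank, x = r cosθ + √(L² − r² sin²θ), so v = −rω sinθ·[1 + r cosθ/√(L² − r² sin²θ)].
With r = 0.0186 m, L = 0.0919 m, θ = 147.5°: √(L² − r² sin²θ) = 0.091355 m.
v = −0.0186·239.9·0.53730·[1 + 0.0186·-0.84339/0.091355] = -1.9858 m/s.
|v| = 1.9858 m/s = 1985.8 mm/s.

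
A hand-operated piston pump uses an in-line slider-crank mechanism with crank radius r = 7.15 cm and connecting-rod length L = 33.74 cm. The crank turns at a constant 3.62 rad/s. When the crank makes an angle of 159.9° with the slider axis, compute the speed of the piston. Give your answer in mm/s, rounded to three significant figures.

71.2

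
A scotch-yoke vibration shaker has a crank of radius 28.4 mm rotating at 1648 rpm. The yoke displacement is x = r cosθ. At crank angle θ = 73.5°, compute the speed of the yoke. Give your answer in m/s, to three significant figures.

ω = 172.6 rad/s (from 1648 rpm).
x = r cosθ ⇒ ẋ = −rω sinθ.
|v| = rω|sinθ| = 0.0284·172.6·|sin 73.5°| = 4.6994 m/s.

4.70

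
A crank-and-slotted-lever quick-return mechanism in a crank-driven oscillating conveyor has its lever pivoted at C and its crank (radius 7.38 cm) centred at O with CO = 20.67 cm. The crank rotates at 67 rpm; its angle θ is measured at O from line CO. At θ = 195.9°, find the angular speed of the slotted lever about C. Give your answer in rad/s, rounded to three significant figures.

3.44

ω = 7.016 rad/s (from 67 rpm).
Crank pin A relative to C: A = (d + r cosθ, r sinθ); lever angle φ = atan2(r sinθ, d + r cosθ).
Differentiating tanφ: φ̇ = rω(d cosθ + r)/(d² + r² + 2dr cosθ).
d² + r² + 2dr cosθ = |CA|² = 0.0188296 m²;  d cosθ + r = -0.12499 m.
|ω_lever| = |0.0738·7.016·-0.12499| / 0.0188296 = 3.4372 rad/s.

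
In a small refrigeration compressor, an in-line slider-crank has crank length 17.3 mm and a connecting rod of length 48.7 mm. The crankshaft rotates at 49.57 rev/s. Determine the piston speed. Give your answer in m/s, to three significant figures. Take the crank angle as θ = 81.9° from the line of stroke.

ω = 2π·49.6 = 311.5 rad/s
For an in-line slider-crank, x = r cosθ + √(L² − r² sin²θ), so v = −rω sinθ·[1 + r cosθ/√(L² − r² sin²θ)].
With r = 0.0173 m, L = 0.0487 m, θ = 81.9°: √(L² − r² sin²θ) = 0.045589 m.
v = −0.0173·311.5·0.99002·[1 + 0.0173·0.14090/0.045589] = -5.6197 m/s.
|v| = 5.6197 m/s.

5.62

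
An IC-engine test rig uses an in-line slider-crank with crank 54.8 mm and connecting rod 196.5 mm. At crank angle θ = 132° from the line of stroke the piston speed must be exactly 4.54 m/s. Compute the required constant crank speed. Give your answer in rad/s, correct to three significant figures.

138

For an in-line slider-crank, |v_piston| = rω|sinθ|·[1 + r cosθ/√(L² − r² sin²θ)].
With r = 0.0548 m, L = 0.1965 m, θ = 132°: the bracketed kinematic factor |dx/dθ| = 0.032956 m.
ω = v/|dx/dθ| = 4.54/0.032956 = 137.76 rad/s.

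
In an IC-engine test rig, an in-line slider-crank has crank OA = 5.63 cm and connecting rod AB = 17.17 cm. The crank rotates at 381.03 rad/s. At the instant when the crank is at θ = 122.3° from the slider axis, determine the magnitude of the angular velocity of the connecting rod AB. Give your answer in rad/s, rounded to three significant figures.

ω = 381 rad/s
The rod makes angle φ with the slider axis where L sinφ = r sinθ; differentiating, L cosφ·φ̇ = r ω cosθ.
L cosφ = √(L² − r² sin²θ) = 0.16497 m.
|ω_rod| = r ω |cosθ| / √(L² − r² sin²θ) = 0.0563·381·0.53435/0.16497 = 69.483 rad/s.

69.5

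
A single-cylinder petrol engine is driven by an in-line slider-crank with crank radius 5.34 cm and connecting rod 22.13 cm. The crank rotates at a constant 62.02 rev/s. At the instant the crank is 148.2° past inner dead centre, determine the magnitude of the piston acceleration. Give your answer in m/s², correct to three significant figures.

5990

ω = 2π·62 = 389.7 rad/s
x(θ) = r cosθ + √(L² − r² sin²θ); with ω constant, a = ω²·d²x/dθ².
d²x/dθ² = −r cosθ − r²(cos2θ)/√u − r⁴ sin²2θ/(4u^{3/2}),  u = L² − r² sin²θ = 0.0481819 m².
Substituting r = 0.0534 m, L = 0.2213 m, θ = 148.2°: d²x/dθ² = +0.039454 m.
a = ω²·d²x/dθ² = (389.7)²·(+0.039454) = +5991.2 m/s²;  |a| = 5991.2 m/s².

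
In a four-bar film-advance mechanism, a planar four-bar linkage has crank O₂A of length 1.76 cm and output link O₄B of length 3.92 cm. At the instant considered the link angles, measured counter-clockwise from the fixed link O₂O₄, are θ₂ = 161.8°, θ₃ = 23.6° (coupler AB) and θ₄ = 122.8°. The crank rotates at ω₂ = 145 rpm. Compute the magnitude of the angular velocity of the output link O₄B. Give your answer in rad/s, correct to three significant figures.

ω₂ = 15.18 rad/s (from 145 rpm).
Differentiating the loop-closure r₂e^{iθ₂}+r₃e^{iθ₃}=r₁+r₄e^{iθ₄} gives r₂ω₂e^{iθ₂}+r₃ω₃e^{iθ₃}=r₄ω₄e^{iθ₄}.
Eliminating the other unknown: ω₄ = r₂ω₂ sin(θ₂−θ₃) / [r₄ sin(θ₄−θ₃)].
Numerator sine = +0.66653; denominator sine = +0.98714.
Result = 0.0176·15.18·(+0.66653) / (0.0392·(+0.98714)) = +4.6033 rad/s; magnitude 4.6033 rad/s.

4.60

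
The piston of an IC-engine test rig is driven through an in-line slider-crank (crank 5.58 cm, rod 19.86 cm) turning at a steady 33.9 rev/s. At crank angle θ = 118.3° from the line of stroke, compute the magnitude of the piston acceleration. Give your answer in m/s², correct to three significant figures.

ω = 2π·33.9 = 213 rad/s
x(θ) = r cosθ + √(L² − r² sin²θ); with ω constant, a = ω²·d²x/dθ².
d²x/dθ² = −r cosθ − r²(cos2θ)/√u − r⁴ sin²2θ/(4u^{3/2}),  u = L² − r² sin²θ = 0.0370281 m².
Substituting r = 0.0558 m, L = 0.1986 m, θ = 118.3°: d²x/dθ² = +0.035124 m.
a = ω²·d²x/dθ² = (213)²·(+0.035124) = +1593.6 m/s²;  |a| = 1593.6 m/s².

1590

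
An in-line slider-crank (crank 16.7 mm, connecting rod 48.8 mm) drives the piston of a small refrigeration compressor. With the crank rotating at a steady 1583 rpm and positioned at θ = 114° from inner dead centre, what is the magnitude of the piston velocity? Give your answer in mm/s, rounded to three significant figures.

ω = 2π·1583/60 = 165.8 rad/s
For an in-line slider-crank, x = r cosθ + √(L² − r² sin²θ), so v = −rω sinθ·[1 + r cosθ/√(L² − r² sin²θ)].
With r = 0.0167 m, L = 0.0488 m, θ = 114°: √(L² − r² sin²θ) = 0.046354 m.
v = −0.0167·165.8·0.91355·[1 + 0.0167·-0.40674/0.046354] = -2.1584 m/s.
|v| = 2.1584 m/s = 2158.4 mm/s.

2160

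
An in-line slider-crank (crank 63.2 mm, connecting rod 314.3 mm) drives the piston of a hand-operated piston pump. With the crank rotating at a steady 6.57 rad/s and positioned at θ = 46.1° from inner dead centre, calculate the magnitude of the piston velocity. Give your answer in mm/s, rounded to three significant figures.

341

ω = 6.57 rad/s
For an in-line slider-crank, x = r cosθ + √(L² − r² sin²θ), so v = −rω sinθ·[1 + r cosθ/√(L² − r² sin²θ)].
With r = 0.0632 m, L = 0.3143 m, θ = 46.1°: √(L² − r² sin²θ) = 0.31098 m.
v = −0.0632·6.57·0.72055·[1 + 0.0632·0.69340/0.31098] = -0.34135 m/s.
|v| = 0.34135 m/s = 341.35 mm/s.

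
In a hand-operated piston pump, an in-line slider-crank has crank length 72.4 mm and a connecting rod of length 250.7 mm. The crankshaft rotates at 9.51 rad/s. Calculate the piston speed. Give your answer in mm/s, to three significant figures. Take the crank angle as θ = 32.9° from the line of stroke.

466

ω = 9.51 rad/s
For an in-line slider-crank, x = r cosθ + √(L² − r² sin²θ), so v = −rω sinθ·[1 + r cosθ/√(L² − r² sin²θ)].
With r = 0.0724 m, L = 0.2507 m, θ = 32.9°: √(L² − r² sin²θ) = 0.2476 m.
v = −0.0724·9.51·0.54317·[1 + 0.0724·0.83962/0.2476] = -0.46581 m/s.
|v| = 0.46581 m/s = 465.81 mm/s.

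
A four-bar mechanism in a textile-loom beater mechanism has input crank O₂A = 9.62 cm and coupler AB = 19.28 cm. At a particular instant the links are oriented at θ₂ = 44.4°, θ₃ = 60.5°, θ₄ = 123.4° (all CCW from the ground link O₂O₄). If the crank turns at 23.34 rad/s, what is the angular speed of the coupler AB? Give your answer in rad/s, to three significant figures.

12.8

ω₂ = 23.34 rad/s
Differentiating the loop-closure r₂e^{iθ₂}+r₃e^{iθ₃}=r₁+r₄e^{iθ₄} gives r₂ω₂e^{iθ₂}+r₃ω₃e^{iθ₃}=r₄ω₄e^{iθ₄}.
Eliminating the other unknown: ω₃ = r₂ω₂ sin(θ₄−θ₂) / [r₃ sin(θ₃−θ₄)].
Numerator sine = +0.98163; denominator sine = -0.89021.
Result = 0.0962·23.34·(+0.98163) / (0.1928·(-0.89021)) = -12.842 rad/s; magnitude 12.842 rad/s.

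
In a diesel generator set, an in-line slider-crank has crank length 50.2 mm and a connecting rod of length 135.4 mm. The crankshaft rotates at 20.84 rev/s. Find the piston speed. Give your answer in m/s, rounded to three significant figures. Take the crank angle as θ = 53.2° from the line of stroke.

ω = 2π·20.8 = 130.9 rad/s
For an in-line slider-crank, x = r cosθ + √(L² − r² sin²θ), so v = −rω sinθ·[1 + r cosθ/√(L² − r² sin²θ)].
With r = 0.0502 m, L = 0.1354 m, θ = 53.2°: √(L² − r² sin²θ) = 0.1293 m.
v = −0.0502·130.9·0.80073·[1 + 0.0502·0.59902/0.1293] = -6.4876 m/s.
|v| = 6.4876 m/s.

6.49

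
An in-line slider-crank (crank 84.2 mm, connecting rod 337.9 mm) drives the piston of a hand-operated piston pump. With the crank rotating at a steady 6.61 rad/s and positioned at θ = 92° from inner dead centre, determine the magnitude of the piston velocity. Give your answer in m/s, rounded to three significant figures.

0.551

ω = 6.61 rad/s
For an in-line slider-crank, x = r cosθ + √(L² − r² sin²θ), so v = −rω sinθ·[1 + r cosθ/√(L² − r² sin²θ)].
With r = 0.0842 m, L = 0.3379 m, θ = 92°: √(L² − r² sin²θ) = 0.32725 m.
v = −0.0842·6.61·0.99939·[1 + 0.0842·-0.03490/0.32725] = -0.55123 m/s.
|v| = 0.55123 m/s.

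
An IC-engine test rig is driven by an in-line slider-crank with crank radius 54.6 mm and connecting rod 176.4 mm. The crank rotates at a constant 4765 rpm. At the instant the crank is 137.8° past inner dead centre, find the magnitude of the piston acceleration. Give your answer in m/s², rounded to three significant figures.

ω = 2π·4765/60 = 499 rad/s
x(θ) = r cosθ + √(L² − r² sin²θ); with ω constant, a = ω²·d²x/dθ².
d²x/dθ² = −r cosθ − r²(cos2θ)/√u − r⁴ sin²2θ/(4u^{3/2}),  u = L² − r² sin²θ = 0.0297718 m².
Substituting r = 0.0546 m, L = 0.1764 m, θ = 137.8°: d²x/dθ² = +0.038334 m.
a = ω²·d²x/dθ² = (499)²·(+0.038334) = +9544.7 m/s²;  |a| = 9544.7 m/s².

9540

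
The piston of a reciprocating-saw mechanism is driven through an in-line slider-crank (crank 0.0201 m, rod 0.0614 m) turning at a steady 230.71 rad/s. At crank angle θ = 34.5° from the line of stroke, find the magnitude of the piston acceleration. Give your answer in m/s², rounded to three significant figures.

1020

ω = 230.7 rad/s
x(θ) = r cosθ + √(L² − r² sin²θ); with ω constant, a = ω²·d²x/dθ².
d²x/dθ² = −r cosθ − r²(cos2θ)/√u − r⁴ sin²2θ/(4u^{3/2}),  u = L² − r² sin²θ = 0.00364035 m².
Substituting r = 0.0201 m, L = 0.0614 m, θ = 34.5°: d²x/dθ² = -0.019127 m.
a = ω²·d²x/dθ² = (230.7)²·(-0.019127) = -1018 m/s²;  |a| = 1018 m/s².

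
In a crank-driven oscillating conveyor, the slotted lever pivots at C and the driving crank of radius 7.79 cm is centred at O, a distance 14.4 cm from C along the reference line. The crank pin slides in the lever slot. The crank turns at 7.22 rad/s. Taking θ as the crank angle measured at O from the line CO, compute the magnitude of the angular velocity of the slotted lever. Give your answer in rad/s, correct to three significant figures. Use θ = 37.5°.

2.42

ω = 7.22 rad/s
Crank pin A relative to C: A = (d + r cosθ, r sinθ); lever angle φ = atan2(r sinθ, d + r cosθ).
Differentiating tanφ: φ̇ = rω(d cosθ + r)/(d² + r² + 2dr cosθ).
d² + r² + 2dr cosθ = |CA|² = 0.0446035 m²;  d cosθ + r = +0.19214 m.
|ω_lever| = |0.0779·7.22·+0.19214| / 0.0446035 = 2.4229 rad/s.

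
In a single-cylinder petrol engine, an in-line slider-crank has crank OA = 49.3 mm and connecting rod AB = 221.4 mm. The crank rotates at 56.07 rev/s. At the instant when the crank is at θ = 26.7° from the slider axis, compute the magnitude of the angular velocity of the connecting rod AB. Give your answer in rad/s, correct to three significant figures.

ω = 352.3 rad/s (converted from 56.07 rev/s).
The rod makes angle φ with the slider axis where L sinφ = r sinθ; differentiating, L cosφ·φ̇ = r ω cosθ.
L cosφ = √(L² − r² sin²θ) = 0.22029 m.
|ω_rod| = r ω |cosθ| / √(L² − r² sin²θ) = 0.0493·352.3·0.89337/0.22029 = 70.436 rad/s.

70.4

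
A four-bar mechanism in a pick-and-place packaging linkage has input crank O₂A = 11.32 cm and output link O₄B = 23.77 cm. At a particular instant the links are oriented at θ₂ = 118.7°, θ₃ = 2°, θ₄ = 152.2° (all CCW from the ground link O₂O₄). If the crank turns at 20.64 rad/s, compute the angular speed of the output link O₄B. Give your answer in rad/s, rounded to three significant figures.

17.7

ω₂ = 20.64 rad/s
Differentiating the loop-closure r₂e^{iθ₂}+r₃e^{iθ₃}=r₁+r₄e^{iθ₄} gives r₂ω₂e^{iθ₂}+r₃ω₃e^{iθ₃}=r₄ω₄e^{iθ₄}.
Eliminating the other unknown: ω₄ = r₂ω₂ sin(θ₂−θ₃) / [r₄ sin(θ₄−θ₃)].
Numerator sine = +0.89337; denominator sine = +0.49697.
Result = 0.1132·20.64·(+0.89337) / (0.2377·(+0.49697)) = +17.67 rad/s; magnitude 17.67 rad/s.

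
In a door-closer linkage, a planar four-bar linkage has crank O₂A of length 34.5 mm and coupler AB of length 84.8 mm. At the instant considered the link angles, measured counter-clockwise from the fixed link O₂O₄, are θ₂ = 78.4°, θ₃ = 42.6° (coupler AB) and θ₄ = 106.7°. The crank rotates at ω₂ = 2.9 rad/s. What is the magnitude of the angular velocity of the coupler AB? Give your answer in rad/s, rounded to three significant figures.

0.622

ω₂ = 2.9 rad/s
Differentiating the loop-closure r₂e^{iθ₂}+r₃e^{iθ₃}=r₁+r₄e^{iθ₄} gives r₂ω₂e^{iθ₂}+r₃ω₃e^{iθ₃}=r₄ω₄e^{iθ₄}.
Eliminating the other unknown: ω₃ = r₂ω₂ sin(θ₄−θ₂) / [r₃ sin(θ₃−θ₄)].
Numerator sine = +0.47409; denominator sine = -0.89956.
Result = 0.0345·2.9·(+0.47409) / (0.0848·(-0.89956)) = -0.6218 rad/s; magnitude 0.6218 rad/s.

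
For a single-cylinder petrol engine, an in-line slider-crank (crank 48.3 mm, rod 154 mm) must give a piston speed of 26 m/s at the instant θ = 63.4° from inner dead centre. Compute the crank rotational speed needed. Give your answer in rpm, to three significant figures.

For an in-line slider-crank, |v_piston| = rω|sinθ|·[1 + r cosθ/√(L² − r² sin²θ)].
With r = 0.0483 m, L = 0.154 m, θ = 63.4°: the bracketed kinematic factor |dx/dθ| = 0.049506 m.
ω = v/|dx/dθ| = 26/0.049506 = 525.19 rad/s.
N = 60ω/(2π) = 5015.2 rpm.

5020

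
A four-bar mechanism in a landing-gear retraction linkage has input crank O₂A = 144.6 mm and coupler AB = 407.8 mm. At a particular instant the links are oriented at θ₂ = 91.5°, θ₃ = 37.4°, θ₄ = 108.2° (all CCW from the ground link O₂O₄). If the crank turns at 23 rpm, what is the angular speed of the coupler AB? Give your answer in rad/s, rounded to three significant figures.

ω₂ = 2.409 rad/s (from 23 rpm).
Differentiating the loop-closure r₂e^{iθ₂}+r₃e^{iθ₃}=r₁+r₄e^{iθ₄} gives r₂ω₂e^{iθ₂}+r₃ω₃e^{iθ₃}=r₄ω₄e^{iθ₄}.
Eliminating the other unknown: ω₃ = r₂ω₂ sin(θ₄−θ₂) / [r₃ sin(θ₃−θ₄)].
Numerator sine = +0.28736; denominator sine = -0.94438.
Result = 0.1446·2.409·(+0.28736) / (0.4078·(-0.94438)) = -0.25987 rad/s; magnitude 0.25987 rad/s.

0.260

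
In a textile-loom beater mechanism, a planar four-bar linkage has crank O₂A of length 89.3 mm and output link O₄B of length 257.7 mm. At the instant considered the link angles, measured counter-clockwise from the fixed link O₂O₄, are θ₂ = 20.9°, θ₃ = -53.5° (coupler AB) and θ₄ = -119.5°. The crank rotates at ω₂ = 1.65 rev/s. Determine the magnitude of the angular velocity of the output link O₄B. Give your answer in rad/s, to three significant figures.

3.79

ω₂ = 10.37 rad/s (from 1.65 rev/s).
Differentiating the loop-closure r₂e^{iθ₂}+r₃e^{iθ₃}=r₁+r₄e^{iθ₄} gives r₂ω₂e^{iθ₂}+r₃ω₃e^{iθ₃}=r₄ω₄e^{iθ₄}.
Eliminating the other unknown: ω₄ = r₂ω₂ sin(θ₂−θ₃) / [r₄ sin(θ₄−θ₃)].
Numerator sine = +0.96316; denominator sine = -0.91355.
Result = 0.0893·10.37·(+0.96316) / (0.2577·(-0.91355)) = -3.7877 rad/s; magnitude 3.7877 rad/s.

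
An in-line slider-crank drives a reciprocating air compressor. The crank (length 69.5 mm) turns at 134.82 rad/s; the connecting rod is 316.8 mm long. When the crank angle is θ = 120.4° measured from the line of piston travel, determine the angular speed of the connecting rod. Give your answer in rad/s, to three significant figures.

ω = 134.8 rad/s
The rod makes angle φ with the slider axis where L sinφ = r sinθ; differentiating, L cosφ·φ̇ = r ω cosθ.
L cosφ = √(L² − r² sin²θ) = 0.31108 m.
|ω_rod| = r ω |cosθ| / √(L² − r² sin²θ) = 0.0695·134.8·0.50603/0.31108 = 15.242 rad/s.

15.2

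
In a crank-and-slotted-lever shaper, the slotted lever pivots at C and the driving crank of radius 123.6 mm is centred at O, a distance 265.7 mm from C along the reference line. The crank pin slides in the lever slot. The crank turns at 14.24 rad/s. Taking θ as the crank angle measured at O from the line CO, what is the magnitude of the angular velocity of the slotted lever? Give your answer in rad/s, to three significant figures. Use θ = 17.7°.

ω = 14.24 rad/s
Crank pin A relative to C: A = (d + r cosθ, r sinθ); lever angle φ = atan2(r sinθ, d + r cosθ).
Differentiating tanφ: φ̇ = rω(d cosθ + r)/(d² + r² + 2dr cosθ).
d² + r² + 2dr cosθ = |CA|² = 0.148445 m²;  d cosθ + r = +0.37672 m.
|ω_lever| = |0.1236·14.24·+0.37672| / 0.148445 = 4.4667 rad/s.

4.47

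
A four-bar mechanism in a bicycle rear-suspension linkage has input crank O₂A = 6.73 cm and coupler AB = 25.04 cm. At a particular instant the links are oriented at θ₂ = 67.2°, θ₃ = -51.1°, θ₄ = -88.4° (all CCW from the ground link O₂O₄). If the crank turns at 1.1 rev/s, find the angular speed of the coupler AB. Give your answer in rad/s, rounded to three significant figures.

1.27

ω₂ = 6.912 rad/s (from 1.1 rev/s).
Differentiating the loop-closure r₂e^{iθ₂}+r₃e^{iθ₃}=r₁+r₄e^{iθ₄} gives r₂ω₂e^{iθ₂}+r₃ω₃e^{iθ₃}=r₄ω₄e^{iθ₄}.
Eliminating the other unknown: ω₃ = r₂ω₂ sin(θ₄−θ₂) / [r₃ sin(θ₃−θ₄)].
Numerator sine = -0.41310; denominator sine = +0.60599.
Result = 0.0673·6.912·(-0.41310) / (0.2504·(+0.60599)) = -1.2663 rad/s; magnitude 1.2663 rad/s.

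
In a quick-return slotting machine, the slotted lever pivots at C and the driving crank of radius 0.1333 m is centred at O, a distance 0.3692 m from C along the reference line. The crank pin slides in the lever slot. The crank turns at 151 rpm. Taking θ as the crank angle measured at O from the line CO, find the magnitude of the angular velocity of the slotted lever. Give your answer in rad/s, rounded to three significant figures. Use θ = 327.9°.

ω = 15.81 rad/s (from 151 rpm).
Crank pin A relative to C: A = (d + r cosθ, r sinθ); lever angle φ = atan2(r sinθ, d + r cosθ).
Differentiating tanφ: φ̇ = rω(d cosθ + r)/(d² + r² + 2dr cosθ).
d² + r² + 2dr cosθ = |CA|² = 0.237459 m²;  d cosθ + r = +0.44606 m.
|ω_lever| = |0.1333·15.81·+0.44606| / 0.237459 = 3.9595 rad/s.

3.96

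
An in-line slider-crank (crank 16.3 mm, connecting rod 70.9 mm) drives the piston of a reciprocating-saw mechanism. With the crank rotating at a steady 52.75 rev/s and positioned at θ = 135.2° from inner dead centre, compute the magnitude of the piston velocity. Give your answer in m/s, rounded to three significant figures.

3.18

ω = 2π·52.8 = 331.4 rad/s
For an in-line slider-crank, x = r cosθ + √(L² − r² sin²θ), so v = −rω sinθ·[1 + r cosθ/√(L² − r² sin²θ)].
With r = 0.0163 m, L = 0.0709 m, θ = 135.2°: √(L² − r² sin²θ) = 0.069964 m.
v = −0.0163·331.4·0.70463·[1 + 0.0163·-0.70957/0.069964] = -3.1774 m/s.
|v| = 3.1774 m/s.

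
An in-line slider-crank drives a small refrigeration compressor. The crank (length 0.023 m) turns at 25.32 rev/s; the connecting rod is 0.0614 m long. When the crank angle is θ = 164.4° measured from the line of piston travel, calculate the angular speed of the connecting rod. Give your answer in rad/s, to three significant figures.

57.7

ω = 159.1 rad/s (converted from 25.32 rev/s).
The rod makes angle φ with the slider axis where L sinφ = r sinθ; differentiating, L cosφ·φ̇ = r ω cosθ.
L cosφ = √(L² − r² sin²θ) = 0.061088 m.
|ω_rod| = r ω |cosθ| / √(L² − r² sin²θ) = 0.023·159.1·0.96316/0.061088 = 57.692 rad/s.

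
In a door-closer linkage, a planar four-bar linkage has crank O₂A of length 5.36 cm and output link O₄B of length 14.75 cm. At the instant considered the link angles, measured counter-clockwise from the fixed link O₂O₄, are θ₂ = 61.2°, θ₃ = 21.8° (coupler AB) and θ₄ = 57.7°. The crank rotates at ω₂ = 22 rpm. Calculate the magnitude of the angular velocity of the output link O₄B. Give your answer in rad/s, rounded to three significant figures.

0.906

ω₂ = 2.304 rad/s (from 22 rpm).
Differentiating the loop-closure r₂e^{iθ₂}+r₃e^{iθ₃}=r₁+r₄e^{iθ₄} gives r₂ω₂e^{iθ₂}+r₃ω₃e^{iθ₃}=r₄ω₄e^{iθ₄}.
Eliminating the other unknown: ω₄ = r₂ω₂ sin(θ₂−θ₃) / [r₄ sin(θ₄−θ₃)].
Numerator sine = +0.63473; denominator sine = +0.58637.
Result = 0.0536·2.304·(+0.63473) / (0.1475·(+0.58637)) = +0.90623 rad/s; magnitude 0.90623 rad/s.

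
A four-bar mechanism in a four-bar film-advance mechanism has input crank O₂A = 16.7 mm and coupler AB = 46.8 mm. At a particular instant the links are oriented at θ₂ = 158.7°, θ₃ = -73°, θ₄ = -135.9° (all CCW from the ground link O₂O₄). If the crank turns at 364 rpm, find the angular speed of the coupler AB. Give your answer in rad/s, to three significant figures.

ω₂ = 38.12 rad/s (from 364 rpm).
Differentiating the loop-closure r₂e^{iθ₂}+r₃e^{iθ₃}=r₁+r₄e^{iθ₄} gives r₂ω₂e^{iθ₂}+r₃ω₃e^{iθ₃}=r₄ω₄e^{iθ₄}.
Eliminating the other unknown: ω₃ = r₂ω₂ sin(θ₄−θ₂) / [r₃ sin(θ₃−θ₄)].
Numerator sine = +0.90924; denominator sine = +0.89021.
Result = 0.0167·38.12·(+0.90924) / (0.0468·(+0.89021)) = +13.893 rad/s; magnitude 13.893 rad/s.

13.9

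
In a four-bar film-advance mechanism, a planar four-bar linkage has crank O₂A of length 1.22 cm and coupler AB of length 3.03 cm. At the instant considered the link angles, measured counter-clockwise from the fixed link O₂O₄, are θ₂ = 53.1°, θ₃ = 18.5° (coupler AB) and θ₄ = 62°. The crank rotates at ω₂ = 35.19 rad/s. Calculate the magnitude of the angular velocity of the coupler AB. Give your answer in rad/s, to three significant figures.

3.18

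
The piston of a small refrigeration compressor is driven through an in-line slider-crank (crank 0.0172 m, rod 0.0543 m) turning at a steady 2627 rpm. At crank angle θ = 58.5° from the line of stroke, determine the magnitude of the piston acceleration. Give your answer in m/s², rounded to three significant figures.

495

ω = 2π·2627/60 = 275.1 rad/s
x(θ) = r cosθ + √(L² − r² sin²θ); with ω constant, a = ω²·d²x/dθ².
d²x/dθ² = −r cosθ − r²(cos2θ)/√u − r⁴ sin²2θ/(4u^{3/2}),  u = L² − r² sin²θ = 0.00273342 m².
Substituting r = 0.0172 m, L = 0.0543 m, θ = 58.5°: d²x/dθ² = -0.0065396 m.
a = ω²·d²x/dθ² = (275.1)²·(-0.0065396) = -494.91 m/s²;  |a| = 494.91 m/s².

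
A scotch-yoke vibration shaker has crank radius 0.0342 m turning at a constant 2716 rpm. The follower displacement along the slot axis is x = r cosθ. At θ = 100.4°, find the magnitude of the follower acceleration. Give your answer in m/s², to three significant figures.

ω = 284.4 rad/s (from 2716 rpm).
x = r cosθ ⇒ ẍ = −rω² cosθ (ω constant).
|a| = rω²|cosθ| = 0.0342·(284.4)²·|cos 100.4°| = 499.42 m/s².

499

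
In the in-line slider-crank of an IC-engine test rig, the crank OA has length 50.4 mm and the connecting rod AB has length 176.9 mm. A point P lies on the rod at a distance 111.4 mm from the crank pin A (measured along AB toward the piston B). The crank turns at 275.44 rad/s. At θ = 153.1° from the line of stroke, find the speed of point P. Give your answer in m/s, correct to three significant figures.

ω = 275.4 rad/s.  Crank-pin speed |V_A| = rω = 13.882 m/s, perpendicular to OA.
Rod angle: sinφ = −(r/L) sinθ ⇒ φ = -7.406°; ω_rod = −rω cosθ/√(L²−r²sin²θ) = +70.572 rad/s.
V_P = V_A + ω_rod × AP, with AP = 0.1114 m along the rod.
Components: V_Px = −rω sinθ − a·ω_rod·sinφ = -5.2674 m/s;  V_Py = rω cosθ + a·ω_rod·cosφ = -4.5839 m/s.
|V_P| = √(V_Px² + V_Py²) = 6.9827 m/s.

6.98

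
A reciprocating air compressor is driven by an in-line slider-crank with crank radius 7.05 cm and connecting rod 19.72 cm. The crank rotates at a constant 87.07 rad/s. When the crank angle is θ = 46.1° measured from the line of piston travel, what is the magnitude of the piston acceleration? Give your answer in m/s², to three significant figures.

370

ω = 87.07 rad/s
x(θ) = r cosθ + √(L² − r² sin²θ); with ω constant, a = ω²·d²x/dθ².
d²x/dθ² = −r cosθ − r²(cos2θ)/√u − r⁴ sin²2θ/(4u^{3/2}),  u = L² − r² sin²θ = 0.0363073 m².
Substituting r = 0.0705 m, L = 0.1972 m, θ = 46.1°: d²x/dθ² = -0.048775 m.
a = ω²·d²x/dθ² = (87.07)²·(-0.048775) = -369.77 m/s²;  |a| = 369.77 m/s².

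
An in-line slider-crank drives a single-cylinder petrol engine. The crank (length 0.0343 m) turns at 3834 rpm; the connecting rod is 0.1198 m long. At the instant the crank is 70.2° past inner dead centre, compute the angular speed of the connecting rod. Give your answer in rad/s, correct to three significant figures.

ω = 401.5 rad/s (converted from 3834 rpm).
The rod makes angle φ with the slider axis where L sinφ = r sinθ; differentiating, L cosφ·φ̇ = r ω cosθ.
L cosφ = √(L² − r² sin²θ) = 0.11537 m.
|ω_rod| = r ω |cosθ| / √(L² − r² sin²θ) = 0.0343·401.5·0.33874/0.11537 = 40.433 rad/s.

40.4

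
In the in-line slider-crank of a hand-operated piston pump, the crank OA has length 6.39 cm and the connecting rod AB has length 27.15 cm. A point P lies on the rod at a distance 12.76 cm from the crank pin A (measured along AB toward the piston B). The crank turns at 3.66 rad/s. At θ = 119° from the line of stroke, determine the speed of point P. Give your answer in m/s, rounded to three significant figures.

0.202

ω = 3.66 rad/s.  Crank-pin speed |V_A| = rω = 0.23387 m/s, perpendicular to OA.
Rod angle: sinφ = −(r/L) sinθ ⇒ φ = -11.879°; ω_rod = −rω cosθ/√(L²−r²sin²θ) = +0.42676 rad/s.
V_P = V_A + ω_rod × AP, with AP = 0.1276 m along the rod.
Components: V_Px = −rω sinθ − a·ω_rod·sinφ = -0.19334 m/s;  V_Py = rω cosθ + a·ω_rod·cosφ = -0.060096 m/s.
|V_P| = √(V_Px² + V_Py²) = 0.20247 m/s.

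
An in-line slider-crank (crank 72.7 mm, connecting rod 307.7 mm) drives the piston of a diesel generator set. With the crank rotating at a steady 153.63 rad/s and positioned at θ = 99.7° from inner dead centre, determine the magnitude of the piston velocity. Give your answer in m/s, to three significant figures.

ω = 153.6 rad/s
For an in-line slider-crank, x = r cosθ + √(L² − r² sin²θ), so v = −rω sinθ·[1 + r cosθ/√(L² − r² sin²θ)].
With r = 0.0727 m, L = 0.3077 m, θ = 99.7°: √(L² − r² sin²θ) = 0.29924 m.
v = −0.0727·153.6·0.98570·[1 + 0.0727·-0.16849/0.29924] = -10.559 m/s.
|v| = 10.559 m/s.

10.6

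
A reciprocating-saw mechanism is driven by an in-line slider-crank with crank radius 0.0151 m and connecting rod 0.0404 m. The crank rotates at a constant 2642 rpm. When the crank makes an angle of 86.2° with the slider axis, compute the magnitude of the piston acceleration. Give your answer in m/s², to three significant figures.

ω = 2π·2642/60 = 276.7 rad/s
x(θ) = r cosθ + √(L² − r² sin²θ); with ω constant, a = ω²·d²x/dθ².
d²x/dθ² = −r cosθ − r²(cos2θ)/√u − r⁴ sin²2θ/(4u^{3/2}),  u = L² − r² sin²θ = 0.00140515 m².
Substituting r = 0.0151 m, L = 0.0404 m, θ = 86.2°: d²x/dθ² = +0.0050242 m.
a = ω²·d²x/dθ² = (276.7)²·(+0.0050242) = +384.58 m/s²;  |a| = 384.58 m/s².

385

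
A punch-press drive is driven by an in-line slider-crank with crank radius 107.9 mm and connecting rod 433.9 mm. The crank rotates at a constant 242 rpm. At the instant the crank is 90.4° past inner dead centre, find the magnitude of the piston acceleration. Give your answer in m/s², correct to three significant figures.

18.3

ω = 2π·242/60 = 25.34 rad/s
x(θ) = r cosθ + √(L² − r² sin²θ); with ω constant, a = ω²·d²x/dθ².
d²x/dθ² = −r cosθ − r²(cos2θ)/√u − r⁴ sin²2θ/(4u^{3/2}),  u = L² − r² sin²θ = 0.176627 m².
Substituting r = 0.1079 m, L = 0.4339 m, θ = 90.4°: d²x/dθ² = +0.028453 m.
a = ω²·d²x/dθ² = (25.34)²·(+0.028453) = +18.273 m/s²;  |a| = 18.273 m/s².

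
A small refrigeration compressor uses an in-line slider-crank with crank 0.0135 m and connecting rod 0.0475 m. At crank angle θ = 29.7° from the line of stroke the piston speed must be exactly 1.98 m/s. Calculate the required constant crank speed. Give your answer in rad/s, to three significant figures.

For an in-line slider-crank, |v_piston| = rω|sinθ|·[1 + r cosθ/√(L² − r² sin²θ)].
With r = 0.0135 m, L = 0.0475 m, θ = 29.7°: the bracketed kinematic factor |dx/dθ| = 0.0083566 m.
ω = v/|dx/dθ| = 1.98/0.0083566 = 236.94 rad/s.

237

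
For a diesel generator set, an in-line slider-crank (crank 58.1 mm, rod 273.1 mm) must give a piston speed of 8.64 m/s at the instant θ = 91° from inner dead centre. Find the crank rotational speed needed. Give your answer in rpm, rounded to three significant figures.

1430

For an in-line slider-crank, |v_piston| = rω|sinθ|·[1 + r cosθ/√(L² − r² sin²θ)].
With r = 0.0581 m, L = 0.2731 m, θ = 91°: the bracketed kinematic factor |dx/dθ| = 0.05787 m.
ω = v/|dx/dθ| = 8.64/0.05787 = 149.3 rad/s.
N = 60ω/(2π) = 1425.7 rpm.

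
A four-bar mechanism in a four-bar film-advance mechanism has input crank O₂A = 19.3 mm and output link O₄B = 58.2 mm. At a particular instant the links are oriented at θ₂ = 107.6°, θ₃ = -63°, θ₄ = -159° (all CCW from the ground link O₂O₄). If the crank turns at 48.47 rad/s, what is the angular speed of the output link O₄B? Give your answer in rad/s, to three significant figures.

ω₂ = 48.47 rad/s
Differentiating the loop-closure r₂e^{iθ₂}+r₃e^{iθ₃}=r₁+r₄e^{iθ₄} gives r₂ω₂e^{iθ₂}+r₃ω₃e^{iθ₃}=r₄ω₄e^{iθ₄}.
Eliminating the other unknown: ω₄ = r₂ω₂ sin(θ₂−θ₃) / [r₄ sin(θ₄−θ₃)].
Numerator sine = +0.16333; denominator sine = -0.99452.
Result = 0.0193·48.47·(+0.16333) / (0.0582·(-0.99452)) = -2.6397 rad/s; magnitude 2.6397 rad/s.

2.64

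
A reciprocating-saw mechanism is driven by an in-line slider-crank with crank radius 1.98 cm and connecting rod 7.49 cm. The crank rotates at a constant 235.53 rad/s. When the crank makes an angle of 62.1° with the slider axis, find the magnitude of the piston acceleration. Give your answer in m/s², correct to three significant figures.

ω = 235.5 rad/s
x(θ) = r cosθ + √(L² − r² sin²θ); with ω constant, a = ω²·d²x/dθ².
d²x/dθ² = −r cosθ − r²(cos2θ)/√u − r⁴ sin²2θ/(4u^{3/2}),  u = L² − r² sin²θ = 0.00530381 m².
Substituting r = 0.0198 m, L = 0.0749 m, θ = 62.1°: d²x/dθ² = -0.0063073 m.
a = ω²·d²x/dθ² = (235.5)²·(-0.0063073) = -349.89 m/s²;  |a| = 349.89 m/s².

350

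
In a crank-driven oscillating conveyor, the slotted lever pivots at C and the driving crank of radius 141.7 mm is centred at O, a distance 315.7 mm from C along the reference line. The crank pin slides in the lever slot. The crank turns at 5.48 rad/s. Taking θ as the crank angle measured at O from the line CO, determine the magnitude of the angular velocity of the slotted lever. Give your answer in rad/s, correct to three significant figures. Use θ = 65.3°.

ω = 5.48 rad/s
Crank pin A relative to C: A = (d + r cosθ, r sinθ); lever angle φ = atan2(r sinθ, d + r cosθ).
Differentiating tanφ: φ̇ = rω(d cosθ + r)/(d² + r² + 2dr cosθ).
d² + r² + 2dr cosθ = |CA|² = 0.157132 m²;  d cosθ + r = +0.27362 m.
|ω_lever| = |0.1417·5.48·+0.27362| / 0.157132 = 1.3522 rad/s.

1.35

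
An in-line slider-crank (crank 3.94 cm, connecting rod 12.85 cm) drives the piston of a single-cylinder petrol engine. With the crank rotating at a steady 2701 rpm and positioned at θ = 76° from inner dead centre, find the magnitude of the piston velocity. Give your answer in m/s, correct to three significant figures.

11.7

ω = 2π·2701/60 = 282.8 rad/s
For an in-line slider-crank, x = r cosθ + √(L² − r² sin²θ), so v = −rω sinθ·[1 + r cosθ/√(L² − r² sin²θ)].
With r = 0.0394 m, L = 0.1285 m, θ = 76°: √(L² − r² sin²θ) = 0.12268 m.
v = −0.0394·282.8·0.97030·[1 + 0.0394·0.24192/0.12268] = -11.653 m/s.
|v| = 11.653 m/s.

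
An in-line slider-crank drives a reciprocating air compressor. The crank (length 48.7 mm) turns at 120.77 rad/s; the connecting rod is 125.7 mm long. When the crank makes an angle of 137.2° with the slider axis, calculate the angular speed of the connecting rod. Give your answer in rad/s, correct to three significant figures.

ω = 120.8 rad/s
The rod makes angle φ with the slider axis where L sinφ = r sinθ; differentiating, L cosφ·φ̇ = r ω cosθ.
L cosφ = √(L² − r² sin²θ) = 0.12127 m.
|ω_rod| = r ω |cosθ| / √(L² − r² sin²θ) = 0.0487·120.8·0.73373/0.12127 = 35.586 rad/s.

35.6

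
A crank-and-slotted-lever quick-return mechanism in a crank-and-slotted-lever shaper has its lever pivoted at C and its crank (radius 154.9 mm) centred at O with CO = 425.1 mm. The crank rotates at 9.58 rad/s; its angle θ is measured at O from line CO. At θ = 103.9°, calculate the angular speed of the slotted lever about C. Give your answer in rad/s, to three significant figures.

ω = 9.58 rad/s
Crank pin A relative to C: A = (d + r cosθ, r sinθ); lever angle φ = atan2(r sinθ, d + r cosθ).
Differentiating tanφ: φ̇ = rω(d cosθ + r)/(d² + r² + 2dr cosθ).
d² + r² + 2dr cosθ = |CA|² = 0.173067 m²;  d cosθ + r = +0.052779 m.
|ω_lever| = |0.1549·9.58·+0.052779| / 0.173067 = 0.45255 rad/s.

0.453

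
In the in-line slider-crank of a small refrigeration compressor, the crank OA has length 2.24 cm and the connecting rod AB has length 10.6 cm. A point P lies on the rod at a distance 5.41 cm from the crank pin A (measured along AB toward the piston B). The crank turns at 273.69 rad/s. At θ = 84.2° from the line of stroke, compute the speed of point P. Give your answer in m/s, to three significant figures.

ω = 273.7 rad/s.  Crank-pin speed |V_A| = rω = 6.1307 m/s, perpendicular to OA.
Rod angle: sinφ = −(r/L) sinθ ⇒ φ = -12.136°; ω_rod = −rω cosθ/√(L²−r²sin²θ) = -5.9783 rad/s.
V_P = V_A + ω_rod × AP, with AP = 0.0541 m along the rod.
Components: V_Px = −rω sinθ − a·ω_rod·sinφ = -6.1673 m/s;  V_Py = rω cosθ + a·ω_rod·cosφ = +0.30334 m/s.
|V_P| = √(V_Px² + V_Py²) = 6.1747 m/s.

6.17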